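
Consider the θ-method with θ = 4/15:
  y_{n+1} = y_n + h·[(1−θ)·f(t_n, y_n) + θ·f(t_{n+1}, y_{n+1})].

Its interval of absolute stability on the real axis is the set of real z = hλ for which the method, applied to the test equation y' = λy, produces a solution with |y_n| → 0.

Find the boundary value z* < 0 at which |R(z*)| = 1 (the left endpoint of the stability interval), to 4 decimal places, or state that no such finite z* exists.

left endpoint -4.2857.

Set f=λy, z=hλ:
  y_{n+1} = y_n + z·[11/15·y_n + 4/15·y_{n+1}] ⇒ (1 − 4/15z)y_{n+1} = (1 + 11/15z)y_n
  ⇒ R(z) = (1 + 11/15z)/(1 − 4/15z).

Boundary: |R(x)|=1, x<0.
x=-1.52: |R|=0.0816
R=−1: 1+11/15x = −1+4/15x ⇒ -7/15x=2 ⇒ x=2/(-7/15)=-4.2857
Confirm numerically:
  x=-3.976: |R|=0.92985 <1
  x=-3.219: |R|=0.73214 <1
  x=-1.721: |R|=0.17963 <1
  x=-4.726: |R|=1.09090 >1
  x=-4.463: |R|=1.03778 >1
  x=-4.362: |R|=1.01646 >1
Stable set (-4.2857, 0).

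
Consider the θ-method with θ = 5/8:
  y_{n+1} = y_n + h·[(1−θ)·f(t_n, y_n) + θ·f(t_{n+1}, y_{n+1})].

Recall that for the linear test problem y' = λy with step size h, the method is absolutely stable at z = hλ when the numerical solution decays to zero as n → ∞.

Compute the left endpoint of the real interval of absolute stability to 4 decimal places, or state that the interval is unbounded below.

(−∞, 0) — no finite endpoint.

With y'=λy (z=hλ):
  y_{n+1} = y_n + z·[3/8·y_n + 5/8·y_{n+1}] ⇒ (1 − 5/8z)y_{n+1} = (1 + 3/8z)y_n
  so R(z) = (1 + 3/8z)/(1 − 5/8z).

Need |R(x)|<1, x<0.
x=-1.01: |R|=0.3808
x=-2: |R|=0.1111
x=-10: |R|=0.3793
x=-100: |R|=0.5748
θ=5/8≥1/2 ⇒ |1+3/8x|<|1−5/8x| ∀x<0 ⇒ stable on all of ℝ⁻.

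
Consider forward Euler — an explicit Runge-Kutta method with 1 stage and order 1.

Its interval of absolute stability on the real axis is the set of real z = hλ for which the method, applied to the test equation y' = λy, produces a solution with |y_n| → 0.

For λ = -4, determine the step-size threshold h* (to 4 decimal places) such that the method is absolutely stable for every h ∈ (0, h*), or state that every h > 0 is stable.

Set f=λy, z=hλ:
  order 1, 1-stage ⇒ R(z)=1+z
  (e.g. R(-0.85)=0.15000, |R|=0.15000)

Boundary: |R(x)|=1, x<0.
x=-0.85: |R|=0.1500
|R(-1.22)|=0.2200 |R(-1.04)|=0.0400 |R(-0.52)|=0.4800
Bisect:
  x_lo=-2.8107 |R|=1.8107  x_hi=-0.2958 |R|=0.7042
  mid=-1.55324 |R|=0.55324 →hi
  mid=-2.18196 |R|=1.18196 →lo
  mid=-1.86760 |R|=0.86760 →hi
  mid=-2.02478 |R|=1.02478 →lo
  mid=-1.94619 |R|=0.94619 →hi
  mid=-1.98549 |R|=0.98549 →hi
  mid=-2.00513 |R|=1.00513 →lo
  mid=-1.99531 |R|=0.99531 →hi
  mid=-2.00022 |R|=1.00022 →lo
  ...
  [-2.00007,-1.99992] ⇒ x*=-2.0000
Stable set (-2.0000, 0).

(-2.0000,0); λ=-4 ⇒ h* = 0.5000.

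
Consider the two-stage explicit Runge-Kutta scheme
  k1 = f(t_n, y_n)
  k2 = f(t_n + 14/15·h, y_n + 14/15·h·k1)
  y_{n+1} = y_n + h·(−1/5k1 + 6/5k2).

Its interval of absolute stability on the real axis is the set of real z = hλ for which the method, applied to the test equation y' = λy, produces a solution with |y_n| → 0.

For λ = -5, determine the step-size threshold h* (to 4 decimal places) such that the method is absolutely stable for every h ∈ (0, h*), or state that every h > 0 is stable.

(-0.8929,0); λ=-5 ⇒ h* = (25/28)/5 = 0.1786.

With y'=λy (z=hλ):
  k1=λy_n ⇒ h·k1=z·y_n;  k2=λ(1+14/15z)y_n ⇒ h·k2=z(1+14/15z)y_n
  y_{n+1}/y_n = 1 − 1/5z + 6/5z(1+14/15z) = 1 + z + 28/25z²
  ⇒ R(z) = 1 + z + 28/25z².

Solve |R(x)|<1 on ℝ⁻.
x=-1.3: |R|=1.5928
R=1: x+28/25x²=0 ⇒ x=−25/28=-0.8929; min R=1−1/(4·28/25)=0.7768>−1
Confirm numerically:
  x=-0.830: |R|=0.94157 <1
  x=-0.705: |R|=0.85167 <1
  x=-0.451: |R|=0.77681 <1
  x=-0.408: |R|=0.77844 <1
  x=-1.270: |R|=1.53645 >1
  x=-1.123: |R|=1.28946 >1
  x=-1.099: |R|=1.25374 >1
Interval (-0.8929, 0).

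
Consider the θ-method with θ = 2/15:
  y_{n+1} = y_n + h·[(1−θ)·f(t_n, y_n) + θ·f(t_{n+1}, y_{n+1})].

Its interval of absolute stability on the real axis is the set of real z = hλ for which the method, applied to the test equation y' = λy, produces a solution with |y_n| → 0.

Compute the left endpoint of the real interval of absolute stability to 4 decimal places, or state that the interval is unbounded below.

Test eqn y'=λy, z=hλ:
  y_{n+1} = y_n + z·[13/15·y_n + 2/15·y_{n+1}] ⇒ (1 − 2/15z)y_{n+1} = (1 + 13/15z)y_n
  R(z) = (1 + 13/15z)/(1 − 2/15z).

Boundary: |R(x)|=1, x<0.
x=-1.16: |R|=0.0046
R=−1: 1+13/15x = −1+2/15x ⇒ -11/15x=2 ⇒ x=2/(-11/15)=-2.7273
Confirm numerically:
  x=-2.134: |R|=0.66130 <1
  x=-2.105: |R|=0.64368 <1
  x=-2.052: |R|=0.61118 <1
  x=-2.851: |R|=1.06574 >1
  x=-2.811: |R|=1.04466 >1
So |R|<1 on (-2.7273, 0).

z* = -2.7273.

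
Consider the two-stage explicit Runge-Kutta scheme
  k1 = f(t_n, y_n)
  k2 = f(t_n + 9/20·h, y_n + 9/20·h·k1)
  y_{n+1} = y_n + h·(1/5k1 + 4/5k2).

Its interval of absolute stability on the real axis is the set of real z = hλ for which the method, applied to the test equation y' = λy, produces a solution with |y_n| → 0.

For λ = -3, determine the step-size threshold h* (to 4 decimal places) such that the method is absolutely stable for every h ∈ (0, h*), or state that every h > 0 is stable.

With y'=λy (z=hλ):
  k1=λy_n ⇒ h·k1=z·y_n;  k2=λ(1+9/20z)y_n ⇒ h·k2=z(1+9/20z)y_n
  y_{n+1}/y_n = 1 + 1/5z + 4/5z(1+9/20z) = 1 + z + 9/25z²
  Hence R(z) = 1 + z + 9/25z².

Solve |R(x)|<1 on ℝ⁻.
x=-1.18: |R|=0.3213
R=1: x+9/25x²=0 ⇒ x=−25/9=-2.7778; min R=1−1/(4·9/25)=0.3056>−1
Confirm numerically:
  x=-2.110: |R|=0.49276 <1
  x=-1.765: |R|=0.35648 <1
  x=-1.661: |R|=0.33221 <1
  x=-3.204: |R|=1.49162 >1
  x=-3.169: |R|=1.44632 >1
  x=-2.892: |R|=1.11892 >1
Interval (-2.7778, 0).

(-2.7778,0); λ=-3 ⇒ h* = (25/9)/3 = 0.9259.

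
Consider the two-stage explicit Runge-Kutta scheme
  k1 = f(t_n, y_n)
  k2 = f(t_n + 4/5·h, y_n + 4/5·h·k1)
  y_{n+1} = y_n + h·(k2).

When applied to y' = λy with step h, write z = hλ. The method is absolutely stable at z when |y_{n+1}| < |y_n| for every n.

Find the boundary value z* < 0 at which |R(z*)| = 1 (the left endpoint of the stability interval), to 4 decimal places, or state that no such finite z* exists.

left endpoint -1.2500.

Set f=λy, z=hλ:
  k1=λy_n ⇒ h·k1=z·y_n;  k2=λ(1+4/5z)y_n ⇒ h·k2=z(1+4/5z)y_n
  y_{n+1}/y_n = 1 + z(1+4/5z) = 1 + z + 4/5z²
  so R(z) = 1 + z + 4/5z².

Solve |R(x)|<1 on ℝ⁻.
x=-0.86: |R|=0.7317
R=1: x+4/5x²=0 ⇒ x=−5/4=-1.2500; min R=1−1/(4·4/5)=0.6875>−1
Confirm numerically:
  x=-0.860: |R|=0.73168 <1
  x=-0.845: |R|=0.72622 <1
  x=-0.547: |R|=0.69237 <1
  x=-1.767: |R|=1.73083 >1
  x=-1.516: |R|=1.32260 >1
Stable set (-1.2500, 0).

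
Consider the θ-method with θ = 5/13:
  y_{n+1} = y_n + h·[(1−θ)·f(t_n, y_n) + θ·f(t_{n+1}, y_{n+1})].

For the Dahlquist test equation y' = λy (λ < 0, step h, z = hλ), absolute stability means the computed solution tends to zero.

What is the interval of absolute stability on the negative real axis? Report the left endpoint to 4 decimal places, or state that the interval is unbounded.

Test eqn y'=λy, z=hλ:
  y_{n+1} = y_n + z·[8/13·y_n + 5/13·y_{n+1}] ⇒ (1 − 5/13z)y_{n+1} = (1 + 8/13z)y_n
  so R(z) = (1 + 8/13z)/(1 − 5/13z).

Boundary: |R(x)|=1, x<0.
x=-0.88: |R|=0.3425
R=−1: 1+8/13x = −1+5/13x ⇒ -3/13x=2 ⇒ x=2/(-3/13)=-8.6667
Confirm numerically:
  x=-7.835: |R|=0.95218 <1
  x=-6.375: |R|=0.84680 <1
  x=-6.371: |R|=0.84646 <1
  x=-9.265: |R|=1.03026 >1
  x=-8.902: |R|=1.01228 >1
  x=-8.855: |R|=1.00986 >1
So |R|<1 on (-8.6667, 0).

z∈(-8.6667,0).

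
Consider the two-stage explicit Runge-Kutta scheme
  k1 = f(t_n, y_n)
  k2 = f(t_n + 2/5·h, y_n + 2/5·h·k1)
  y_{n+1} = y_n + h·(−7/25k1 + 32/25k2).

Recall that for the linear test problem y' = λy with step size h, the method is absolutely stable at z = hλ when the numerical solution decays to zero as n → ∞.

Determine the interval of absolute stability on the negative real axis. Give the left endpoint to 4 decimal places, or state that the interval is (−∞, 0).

z∈(-1.9531,0).

Set f=λy, z=hλ:
  k1=λy_n ⇒ h·k1=z·y_n;  k2=λ(1+2/5z)y_n ⇒ h·k2=z(1+2/5z)y_n
  y_{n+1}/y_n = 1 − 7/25z + 32/25z(1+2/5z) = 1 + z + 64/125z²
  R(z) = 1 + z + 64/125z².

Solve |R(x)|<1 on ℝ⁻.
x=-1.68: |R|=0.7651
R=1: x+64/125x²=0 ⇒ x=−125/64=-1.9531; min R=1−1/(4·64/125)=0.5117>−1
Confirm numerically:
  x=-1.732: |R|=0.80391 <1
  x=-1.290: |R|=0.56202 <1
  x=-1.287: |R|=0.56106 <1
  x=-1.073: |R|=0.51648 <1
  x=-2.008: |R|=1.05642 >1
  x=-2.007: |R|=1.05536 >1
So |R|<1 on (-1.9531, 0).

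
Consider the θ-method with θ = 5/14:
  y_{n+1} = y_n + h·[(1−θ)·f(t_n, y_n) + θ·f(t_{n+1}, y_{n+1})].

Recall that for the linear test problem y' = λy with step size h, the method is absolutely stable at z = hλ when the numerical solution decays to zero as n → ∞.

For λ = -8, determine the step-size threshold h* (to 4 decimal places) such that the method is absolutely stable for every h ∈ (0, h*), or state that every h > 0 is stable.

Set f=λy, z=hλ:
  y_{n+1} = y_n + z·[9/14·y_n + 5/14·y_{n+1}] ⇒ (1 − 5/14z)y_{n+1} = (1 + 9/14z)y_n
  ⇒ R(z) = (1 + 9/14z)/(1 − 5/14z).

Need |R(x)|<1, x<0.
x=-1.38: |R|=0.0756
R=−1: 1+9/14x = −1+5/14x ⇒ -2/7x=2 ⇒ x=2/(-2/7)=-7.0000
Confirm numerically:
  x=-6.725: |R|=0.97690 <1
  x=-6.438: |R|=0.95133 <1
  x=-5.784: |R|=0.88667 <1
  x=-3.441: |R|=0.54379 <1
  x=-7.416: |R|=1.03258 >1
  x=-7.197: |R|=1.01576 >1
Stable set (-7.0000, 0).

(-7.0000,0); λ=-8 ⇒ h* = (7)/8 = 0.8750.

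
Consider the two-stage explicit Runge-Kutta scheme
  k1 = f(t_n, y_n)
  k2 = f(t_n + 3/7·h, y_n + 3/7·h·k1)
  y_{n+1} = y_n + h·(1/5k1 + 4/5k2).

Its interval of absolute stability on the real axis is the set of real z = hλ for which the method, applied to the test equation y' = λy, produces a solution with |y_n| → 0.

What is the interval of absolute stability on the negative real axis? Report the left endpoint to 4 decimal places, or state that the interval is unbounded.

With y'=λy (z=hλ):
  k1=λy_n ⇒ h·k1=z·y_n;  k2=λ(1+3/7z)y_n ⇒ h·k2=z(1+3/7z)y_n
  y_{n+1}/y_n = 1 + 1/5z + 4/5z(1+3/7z) = 1 + z + 12/35z²
  R(z) = 1 + z + 12/35z².

Solve |R(x)|<1 on ℝ⁻.
x=-0.93: |R|=0.3665
R=1: x+12/35x²=0 ⇒ x=−35/12=-2.9167; min R=1−1/(4·12/35)=0.2708>−1
Confirm numerically:
  x=-2.720: |R|=0.81659 <1
  x=-2.408: |R|=0.58004 <1
  x=-1.434: |R|=0.27104 <1
  x=-1.240: |R|=0.28718 <1
  x=-3.408: |R|=1.57410 >1
  x=-3.343: |R|=1.48865 >1
  x=-2.964: |R|=1.04810 >1
Stable set (-2.9167, 0).

(-2.9167, 0).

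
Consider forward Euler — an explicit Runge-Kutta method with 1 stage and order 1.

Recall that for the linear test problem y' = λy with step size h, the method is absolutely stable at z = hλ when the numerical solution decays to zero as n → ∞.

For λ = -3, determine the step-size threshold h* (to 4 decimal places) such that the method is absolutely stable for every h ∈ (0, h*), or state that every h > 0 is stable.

(-2.0000,0); λ=-3 ⇒ h* = 0.6667.

On y'=λy, z=hλ:
  order 1, 1-stage ⇒ R(z)=1+z
  (e.g. R(-1.51)=-0.51000, |R|=0.51000)

Boundary: |R(x)|=1, x<0.
x=-1.51: |R|=0.5100
|R(-0.75)|=0.2500 |R(-0.73)|=0.2700 |R(-0.72)|=0.2800
Bisect:
  x_lo=-2.5223 |R|=1.5223  x_hi=-0.2795 |R|=0.7205
  mid=-1.40090 |R|=0.40090 →hi
  mid=-1.96159 |R|=0.96159 →hi
  mid=-2.24194 |R|=1.24194 →lo
  mid=-2.10176 |R|=1.10176 →lo
  mid=-2.03168 |R|=1.03168 →lo
  mid=-1.99663 |R|=0.99663 →hi
  mid=-2.01416 |R|=1.01416 →lo
  mid=-2.00539 |R|=1.00539 →lo
  mid=-2.00101 |R|=1.00101 →lo
  mid=-1.99882 |R|=0.99882 →hi
  ...
  [-2.00006,-1.99992] ⇒ x*=-2.0000
Stable set (-2.0000, 0).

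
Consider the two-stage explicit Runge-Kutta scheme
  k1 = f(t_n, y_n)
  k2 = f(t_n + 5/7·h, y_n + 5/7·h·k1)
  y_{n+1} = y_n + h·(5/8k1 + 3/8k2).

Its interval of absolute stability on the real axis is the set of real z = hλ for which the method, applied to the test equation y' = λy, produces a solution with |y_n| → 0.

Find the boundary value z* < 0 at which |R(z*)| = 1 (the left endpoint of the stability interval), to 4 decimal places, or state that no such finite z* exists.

On y'=λy, z=hλ:
  k1=λy_n ⇒ h·k1=z·y_n;  k2=λ(1+5/7z)y_n ⇒ h·k2=z(1+5/7z)y_n
  y_{n+1}/y_n = 1 + 5/8z + 3/8z(1+5/7z) = 1 + z + 15/56z²
  R(z) = 1 + z + 15/56z².

Boundary: |R(x)|=1, x<0.
x=-1.58: |R|=0.0887
R=1: x+15/56x²=0 ⇒ x=−56/15=-3.7333; min R=1−1/(4·15/56)=0.0667>−1
Confirm numerically:
  x=-3.342: |R|=0.64969 <1
  x=-2.847: |R|=0.32409 <1
  x=-2.608: |R|=0.21387 <1
  x=-1.919: |R|=0.06740 <1
  x=-4.221: |R|=1.55137 >1
  x=-4.107: |R|=1.41107 >1
  x=-3.855: |R|=1.12563 >1
So |R|<1 on (-3.7333, 0).

left endpoint -3.7333.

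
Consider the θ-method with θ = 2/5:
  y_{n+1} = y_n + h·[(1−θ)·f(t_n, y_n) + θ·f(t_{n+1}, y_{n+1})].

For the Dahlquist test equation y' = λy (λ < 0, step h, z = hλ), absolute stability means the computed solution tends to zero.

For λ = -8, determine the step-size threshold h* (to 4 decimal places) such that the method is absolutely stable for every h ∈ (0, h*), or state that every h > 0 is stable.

On y'=λy, z=hλ:
  y_{n+1} = y_n + z·[3/5·y_n + 2/5·y_{n+1}] ⇒ (1 − 2/5z)y_{n+1} = (1 + 3/5z)y_n
  so R(z) = (1 + 3/5z)/(1 − 2/5z).

Need |R(x)|<1, x<0.
x=-0.35: |R|=0.6930
R=−1: 1+3/5x = −1+2/5x ⇒ -1/5x=2 ⇒ x=2/(-1/5)=-10.0000
Confirm numerically:
  x=-8.343: |R|=0.92359 <1
  x=-7.789: |R|=0.89256 <1
  x=-4.743: |R|=0.63710 <1
  x=-10.595: |R|=1.02272 >1
  x=-10.551: |R|=1.02111 >1
Stable set (-10.0000, 0).

(-10.0000,0); λ=-8 ⇒ h* = (10)/8 = 1.2500.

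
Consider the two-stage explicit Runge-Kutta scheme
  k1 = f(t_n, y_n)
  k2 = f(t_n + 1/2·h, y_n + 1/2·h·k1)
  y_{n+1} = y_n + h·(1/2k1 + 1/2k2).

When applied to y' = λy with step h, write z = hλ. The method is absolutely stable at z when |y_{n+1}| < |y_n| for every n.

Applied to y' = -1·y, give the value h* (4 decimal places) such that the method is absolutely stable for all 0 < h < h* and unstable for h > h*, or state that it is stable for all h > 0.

With y'=λy (z=hλ):
  k1=λy_n ⇒ h·k1=z·y_n;  k2=λ(1+1/2z)y_n ⇒ h·k2=z(1+1/2z)y_n
  y_{n+1}/y_n = 1 + 1/2z + 1/2z(1+1/2z) = 1 + z + 1/4z²
  R(z) = 1 + z + 1/4z².

Need |R(x)|<1, x<0.
x=-0.95: |R|=0.2756
R=1: x+1/4x²=0 ⇒ x=−4=-4.0000; min R=1−1/(4·1/4)=0.0000>−1
Confirm numerically:
  x=-3.294: |R|=0.41861 <1
  x=-2.976: |R|=0.23814 <1
  x=-2.848: |R|=0.17978 <1
  x=-2.238: |R|=0.01416 <1
  x=-4.284: |R|=1.30416 >1
  x=-4.208: |R|=1.21882 >1
  x=-4.169: |R|=1.17614 >1
Stable set (-4.0000, 0).

(-4.0000,0); λ=-1 ⇒ h* = (4)/1 = 4.0000.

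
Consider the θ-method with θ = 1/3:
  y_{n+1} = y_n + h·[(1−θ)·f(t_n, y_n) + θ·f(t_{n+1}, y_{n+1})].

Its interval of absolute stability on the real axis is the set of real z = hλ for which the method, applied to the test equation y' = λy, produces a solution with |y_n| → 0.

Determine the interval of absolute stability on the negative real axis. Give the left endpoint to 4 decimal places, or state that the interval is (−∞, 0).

On y'=λy, z=hλ:
  y_{n+1} = y_n + z·[2/3·y_n + 1/3·y_{n+1}] ⇒ (1 − 1/3z)y_{n+1} = (1 + 2/3z)y_n
  ⇒ R(z) = (1 + 2/3z)/(1 − 1/3z).

Need |R(x)|<1, x<0.
x=-1.1: |R|=0.1951
R=−1: 1+2/3x = −1+1/3x ⇒ -1/3x=2 ⇒ x=2/(-1/3)=-6.0000
Confirm numerically:
  x=-5.362: |R|=0.92370 <1
  x=-4.884: |R|=0.85845 <1
  x=-4.634: |R|=0.82106 <1
  x=-3.067: |R|=0.51657 <1
  x=-6.550: |R|=1.05759 >1
  x=-6.391: |R|=1.04164 >1
Interval (-6.0000, 0).

(-6.0000, 0).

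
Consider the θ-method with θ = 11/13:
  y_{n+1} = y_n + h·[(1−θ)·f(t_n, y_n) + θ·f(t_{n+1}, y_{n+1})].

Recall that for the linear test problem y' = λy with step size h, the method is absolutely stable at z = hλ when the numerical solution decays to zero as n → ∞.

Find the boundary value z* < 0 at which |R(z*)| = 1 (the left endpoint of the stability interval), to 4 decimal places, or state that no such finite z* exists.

Set f=λy, z=hλ:
  y_{n+1} = y_n + z·[2/13·y_n + 11/13·y_{n+1}] ⇒ (1 − 11/13z)y_{n+1} = (1 + 2/13z)y_n
  Hence R(z) = (1 + 2/13z)/(1 − 11/13z).

Solve |R(x)|<1 on ℝ⁻.
x=-0.47: |R|=0.6637
x=-2: |R|=0.2571
x=-10: |R|=0.0569
x=-100: |R|=0.1680
θ=11/13≥1/2 ⇒ |1+2/13x|<|1−11/13x| ∀x<0 ⇒ interval (−∞,0).

interval (−∞, 0).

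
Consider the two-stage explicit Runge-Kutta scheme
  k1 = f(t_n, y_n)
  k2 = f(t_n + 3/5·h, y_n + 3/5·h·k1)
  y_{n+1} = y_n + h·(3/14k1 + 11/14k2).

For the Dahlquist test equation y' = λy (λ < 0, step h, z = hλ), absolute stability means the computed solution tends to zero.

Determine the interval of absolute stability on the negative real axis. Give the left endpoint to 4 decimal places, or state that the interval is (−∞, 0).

(-2.1212, 0).

On y'=λy, z=hλ:
  k1=λy_n ⇒ h·k1=z·y_n;  k2=λ(1+3/5z)y_n ⇒ h·k2=z(1+3/5z)y_n
  y_{n+1}/y_n = 1 + 3/14z + 11/14z(1+3/5z) = 1 + z + 33/70z²
  R(z) = 1 + z + 33/70z².

Need |R(x)|<1, x<0.
x=-1.38: |R|=0.5178
R=1: x+33/70x²=0 ⇒ x=−70/33=-2.1212; min R=1−1/(4·33/70)=0.4697>−1
Confirm numerically:
  x=-1.930: |R|=0.82602 <1
  x=-1.295: |R|=0.49560 <1
  x=-1.186: |R|=0.47711 <1
  x=-2.677: |R|=1.70141 >1
  x=-2.275: |R|=1.16494 >1
So |R|<1 on (-2.1212, 0).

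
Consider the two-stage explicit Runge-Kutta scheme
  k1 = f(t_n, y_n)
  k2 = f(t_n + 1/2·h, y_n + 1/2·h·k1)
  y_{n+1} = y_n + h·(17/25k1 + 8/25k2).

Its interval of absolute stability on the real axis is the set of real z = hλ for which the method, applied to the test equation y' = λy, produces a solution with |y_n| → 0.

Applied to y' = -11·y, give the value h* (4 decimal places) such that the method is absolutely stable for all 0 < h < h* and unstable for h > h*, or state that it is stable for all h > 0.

Set f=λy, z=hλ:
  k1=λy_n ⇒ h·k1=z·y_n;  k2=λ(1+1/2z)y_n ⇒ h·k2=z(1+1/2z)y_n
  y_{n+1}/y_n = 1 + 17/25z + 8/25z(1+1/2z) = 1 + z + 4/25z²
  so R(z) = 1 + z + 4/25z².

Solve |R(x)|<1 on ℝ⁻.
x=-1.75: |R|=0.2600
R=1: x+4/25x²=0 ⇒ x=−25/4=-6.2500; min R=1−1/(4·4/25)=-0.5625>−1
Confirm numerically:
  x=-5.974: |R|=0.73619 <1
  x=-5.245: |R|=0.15660 <1
  x=-4.303: |R|=0.34047 <1
  x=-6.799: |R|=1.59722 >1
  x=-6.651: |R|=1.42673 >1
Interval (-6.2500, 0).

(-6.2500,0); λ=-11 ⇒ h* = (25/4)/11 = 0.5682.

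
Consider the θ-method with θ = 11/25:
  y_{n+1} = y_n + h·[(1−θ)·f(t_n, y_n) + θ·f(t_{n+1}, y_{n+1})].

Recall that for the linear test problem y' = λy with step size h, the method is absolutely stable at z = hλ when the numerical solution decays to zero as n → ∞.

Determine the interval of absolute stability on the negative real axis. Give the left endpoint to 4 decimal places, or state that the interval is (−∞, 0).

(-16.6667, 0).

Test eqn y'=λy, z=hλ:
  y_{n+1} = y_n + z·[14/25·y_n + 11/25·y_{n+1}] ⇒ (1 − 11/25z)y_{n+1} = (1 + 14/25z)y_n
  R(z) = (1 + 14/25z)/(1 − 11/25z).

Solve |R(x)|<1 on ℝ⁻.
x=-1.11: |R|=0.2542
R=−1: 1+14/25x = −1+11/25x ⇒ -3/25x=2 ⇒ x=2/(-3/25)=-16.6667
Confirm numerically:
  x=-12.498: |R|=0.92303 <1
  x=-10.970: |R|=0.88268 <1
  x=-10.468: |R|=0.86731 <1
  x=-6.749: |R|=0.70019 <1
  x=-17.029: |R|=1.00512 >1
  x=-16.923: |R|=1.00364 >1
  x=-16.898: |R|=1.00329 >1
Stable set (-16.6667, 0).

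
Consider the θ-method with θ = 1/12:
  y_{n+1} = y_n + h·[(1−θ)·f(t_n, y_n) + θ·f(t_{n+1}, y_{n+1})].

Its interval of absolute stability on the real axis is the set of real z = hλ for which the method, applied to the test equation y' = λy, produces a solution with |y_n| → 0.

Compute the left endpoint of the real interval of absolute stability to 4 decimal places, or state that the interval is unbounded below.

left endpoint -2.4000.

With y'=λy (z=hλ):
  y_{n+1} = y_n + z·[11/12·y_n + 1/12·y_{n+1}] ⇒ (1 − 1/12z)y_{n+1} = (1 + 11/12z)y_n
  so R(z) = (1 + 11/12z)/(1 − 1/12z).

Need |R(x)|<1, x<0.
x=-1.12: |R|=0.0244
R=−1: 1+11/12x = −1+1/12x ⇒ -5/6x=2 ⇒ x=2/(-5/6)=-2.4000
Confirm numerically:
  x=-1.469: |R|=0.30878 <1
  x=-1.349: |R|=0.21268 <1
  x=-1.192: |R|=0.08429 <1
  x=-1.035: |R|=0.04718 <1
  x=-2.606: |R|=1.14104 >1
  x=-2.526: |R|=1.08674 >1
  x=-2.470: |R|=1.04838 >1
So |R|<1 on (-2.4000, 0).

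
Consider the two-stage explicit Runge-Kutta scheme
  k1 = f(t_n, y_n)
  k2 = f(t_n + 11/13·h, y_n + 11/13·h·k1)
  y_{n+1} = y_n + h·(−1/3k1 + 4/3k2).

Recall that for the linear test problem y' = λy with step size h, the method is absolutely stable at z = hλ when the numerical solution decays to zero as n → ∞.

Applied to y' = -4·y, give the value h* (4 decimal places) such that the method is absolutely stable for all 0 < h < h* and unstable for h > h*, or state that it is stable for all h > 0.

(-0.8864,0); λ=-4 ⇒ h* = (39/44)/4 = 0.2216.

Set f=λy, z=hλ:
  k1=λy_n ⇒ h·k1=z·y_n;  k2=λ(1+11/13z)y_n ⇒ h·k2=z(1+11/13z)y_n
  y_{n+1}/y_n = 1 − 1/3z + 4/3z(1+11/13z) = 1 + z + 44/39z²
  R(z) = 1 + z + 44/39z².

Find x<0 with |R(x)|<1.
x=-1.34: |R|=1.6858
R=1: x+44/39x²=0 ⇒ x=−39/44=-0.8864; min R=1−1/(4·44/39)=0.7784>−1
Confirm numerically:
  x=-0.839: |R|=0.95517 <1
  x=-0.726: |R|=0.86865 <1
  x=-0.429: |R|=0.77864 <1
  x=-1.181: |R|=1.39258 >1
  x=-1.175: |R|=1.38263 >1
  x=-1.039: |R|=1.17892 >1
Interval (-0.8864, 0).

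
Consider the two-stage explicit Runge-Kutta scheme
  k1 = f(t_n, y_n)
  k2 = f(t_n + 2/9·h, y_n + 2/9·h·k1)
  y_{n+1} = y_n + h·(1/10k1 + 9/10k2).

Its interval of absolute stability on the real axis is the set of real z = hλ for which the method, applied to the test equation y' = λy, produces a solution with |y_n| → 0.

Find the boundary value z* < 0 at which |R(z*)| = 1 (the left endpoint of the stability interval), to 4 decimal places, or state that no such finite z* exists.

left endpoint -5.0000.

With y'=λy (z=hλ):
  k1=λy_n ⇒ h·k1=z·y_n;  k2=λ(1+2/9z)y_n ⇒ h·k2=z(1+2/9z)y_n
  y_{n+1}/y_n = 1 + 1/10z + 9/10z(1+2/9z) = 1 + z + 1/5z²
  Hence R(z) = 1 + z + 1/5z².

Find x<0 with |R(x)|<1.
x=-0.49: |R|=0.5580
R=1: x+1/5x²=0 ⇒ x=−5=-5.0000; min R=1−1/(4·1/5)=-0.2500>−1
Confirm numerically:
  x=-4.796: |R|=0.80432 <1
  x=-3.284: |R|=0.12707 <1
  x=-2.478: |R|=0.24990 <1
  x=-2.214: |R|=0.23364 <1
  x=-5.269: |R|=1.28347 >1
  x=-5.149: |R|=1.15344 >1
Stable set (-5.0000, 0).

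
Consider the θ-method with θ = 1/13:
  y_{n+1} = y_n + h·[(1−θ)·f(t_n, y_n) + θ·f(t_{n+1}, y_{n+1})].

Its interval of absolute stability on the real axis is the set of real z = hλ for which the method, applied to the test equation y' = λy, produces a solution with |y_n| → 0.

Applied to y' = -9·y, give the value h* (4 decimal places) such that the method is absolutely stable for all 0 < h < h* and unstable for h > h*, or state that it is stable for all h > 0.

On y'=λy, z=hλ:
  y_{n+1} = y_n + z·[12/13·y_n + 1/13·y_{n+1}] ⇒ (1 − 1/13z)y_{n+1} = (1 + 12/13z)y_n
  ⇒ R(z) = (1 + 12/13z)/(1 − 1/13z).

Solve |R(x)|<1 on ℝ⁻.
x=-0.63: |R|=0.3991
R=−1: 1+12/13x = −1+1/13x ⇒ -11/13x=2 ⇒ x=2/(-11/13)=-2.3636
Confirm numerically:
  x=-1.627: |R|=0.44602 <1
  x=-1.164: |R|=0.06834 <1
  x=-1.048: |R|=0.03018 <1
  x=-0.974: |R|=0.09389 <1
  x=-2.857: |R|=1.34225 >1
  x=-2.595: |R|=1.16319 >1
  x=-2.520: |R|=1.11082 >1
So |R|<1 on (-2.3636, 0).

(-2.3636,0); λ=-9 ⇒ h* = (26/11)/9 = 0.2626.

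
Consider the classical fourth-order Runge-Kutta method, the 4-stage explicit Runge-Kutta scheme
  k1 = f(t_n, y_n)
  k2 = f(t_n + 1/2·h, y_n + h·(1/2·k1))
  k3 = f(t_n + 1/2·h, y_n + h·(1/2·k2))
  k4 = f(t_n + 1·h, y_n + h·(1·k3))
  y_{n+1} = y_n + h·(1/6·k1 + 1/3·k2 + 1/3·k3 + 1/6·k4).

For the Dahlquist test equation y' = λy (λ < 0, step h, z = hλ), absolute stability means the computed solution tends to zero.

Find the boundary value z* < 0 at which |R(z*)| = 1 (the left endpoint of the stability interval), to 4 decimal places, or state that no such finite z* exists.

z* = -2.7853.

With y'=λy (z=hλ):
  order 4, 4-stage ⇒ R(z)=1+z+z^2/2+z^3/6+z^4/24
  (e.g. R(-1.75)=0.27881, |R|=0.27881)

Need |R(x)|<1, x<0.
x=-1.75: |R|=0.2788
|R(-3.14)|=1.6804 |R(-2.77)|=0.9772 |R(-0.85)|=0.4306
Bisect:
  x_lo=-3.1396 |R|=1.6795  x_hi=-0.2507 |R|=0.7782
  mid=-1.69517 |R|=0.27382 →hi
  mid=-2.41739 |R|=0.57296 →hi
  mid=-2.77850 |R|=0.98981 →hi
  mid=-2.95906 |R|=1.29519 →lo
  mid=-2.86878 |R|=1.13335 →lo
  mid=-2.82364 |R|=1.05938 →lo
  mid=-2.80107 |R|=1.02405 →lo
  ...
  [-2.78538,-2.78520] ⇒ x*=-2.7853
Interval (-2.7853, 0).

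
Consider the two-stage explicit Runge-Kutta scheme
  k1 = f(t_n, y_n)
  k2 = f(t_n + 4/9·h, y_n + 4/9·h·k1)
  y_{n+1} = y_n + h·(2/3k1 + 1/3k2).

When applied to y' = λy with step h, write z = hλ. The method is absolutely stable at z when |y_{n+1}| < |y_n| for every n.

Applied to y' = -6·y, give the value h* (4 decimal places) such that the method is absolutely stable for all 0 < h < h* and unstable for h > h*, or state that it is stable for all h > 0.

On y'=λy, z=hλ:
  k1=λy_n ⇒ h·k1=z·y_n;  k2=λ(1+4/9z)y_n ⇒ h·k2=z(1+4/9z)y_n
  y_{n+1}/y_n = 1 + 2/3z + 1/3z(1+4/9z) = 1 + z + 4/27z²
  Hence R(z) = 1 + z + 4/27z².

Find x<0 with |R(x)|<1.
x=-1.6: |R|=0.2207
R=1: x+4/27x²=0 ⇒ x=−27/4=-6.7500; min R=1−1/(4·4/27)=-0.6875>−1
Confirm numerically:
  x=-5.631: |R|=0.06651 <1
  x=-3.899: |R|=0.64682 <1
  x=-3.697: |R|=0.67214 <1
  x=-3.631: |R|=0.67779 <1
  x=-7.316: |R|=1.61346 >1
  x=-7.028: |R|=1.28945 >1
Stable set (-6.7500, 0).

(-6.7500,0); λ=-6 ⇒ h* = (27/4)/6 = 1.1250.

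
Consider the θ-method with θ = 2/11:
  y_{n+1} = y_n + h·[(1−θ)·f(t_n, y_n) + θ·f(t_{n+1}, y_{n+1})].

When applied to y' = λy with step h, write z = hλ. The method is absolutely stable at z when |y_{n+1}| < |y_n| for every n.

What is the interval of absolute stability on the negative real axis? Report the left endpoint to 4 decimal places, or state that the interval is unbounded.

z∈(-3.1429,0).

Test eqn y'=λy, z=hλ:
  y_{n+1} = y_n + z·[9/11·y_n + 2/11·y_{n+1}] ⇒ (1 − 2/11z)y_{n+1} = (1 + 9/11z)y_n
  Hence R(z) = (1 + 9/11z)/(1 − 2/11z).

Need |R(x)|<1, x<0.
x=-0.75: |R|=0.3400
R=−1: 1+9/11x = −1+2/11x ⇒ -7/11x=2 ⇒ x=2/(-7/11)=-3.1429
Confirm numerically:
  x=-2.538: |R|=0.73663 <1
  x=-2.305: |R|=0.62428 <1
  x=-2.249: |R|=0.59627 <1
  x=-2.113: |R|=0.52653 <1
  x=-3.562: |R|=1.16188 >1
  x=-3.333: |R|=1.07534 >1
  x=-3.280: |R|=1.05467 >1
Stable set (-3.1429, 0).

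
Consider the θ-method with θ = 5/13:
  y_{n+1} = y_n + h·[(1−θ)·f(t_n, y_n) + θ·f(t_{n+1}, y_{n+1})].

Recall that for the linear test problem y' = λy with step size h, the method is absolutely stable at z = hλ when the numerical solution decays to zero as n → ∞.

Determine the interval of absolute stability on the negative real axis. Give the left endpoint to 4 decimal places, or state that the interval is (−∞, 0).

With y'=λy (z=hλ):
  y_{n+1} = y_n + z·[8/13·y_n + 5/13·y_{n+1}] ⇒ (1 − 5/13z)y_{n+1} = (1 + 8/13z)y_n
  R(z) = (1 + 8/13z)/(1 − 5/13z).

Solve |R(x)|<1 on ℝ⁻.
x=-1.16: |R|=0.1979
R=−1: 1+8/13x = −1+5/13x ⇒ -3/13x=2 ⇒ x=2/(-3/13)=-8.6667
Confirm numerically:
  x=-8.151: |R|=0.97122 <1
  x=-5.852: |R|=0.80019 <1
  x=-5.803: |R|=0.79553 <1
  x=-9.174: |R|=1.02585 >1
  x=-9.021: |R|=1.01829 >1
Stable set (-8.6667, 0).

z∈(-8.6667,0).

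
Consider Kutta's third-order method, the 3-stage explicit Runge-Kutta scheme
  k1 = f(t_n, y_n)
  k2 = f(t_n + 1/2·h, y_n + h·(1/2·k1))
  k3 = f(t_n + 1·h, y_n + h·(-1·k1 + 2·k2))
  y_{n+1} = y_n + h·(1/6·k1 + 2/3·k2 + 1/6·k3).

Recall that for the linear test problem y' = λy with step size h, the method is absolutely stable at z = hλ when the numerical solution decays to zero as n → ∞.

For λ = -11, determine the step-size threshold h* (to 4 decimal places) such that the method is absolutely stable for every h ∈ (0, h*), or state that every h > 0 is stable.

On y'=λy, z=hλ:
  order 3, 3-stage ⇒ R(z)=1+z+z^2/2+z^3/6
  (e.g. R(-1.46)=0.08711, |R|=0.08711)

Need |R(x)|<1, x<0.
x=-1.46: |R|=0.0871
|R(-2.57)|=1.0966 |R(-2.48)|=0.9470 |R(-2.46)|=0.9154
Bisect:
  x_lo=-3.4007 |R|=3.1729  x_hi=-0.0906 |R|=0.9134
  mid=-1.74561 |R|=0.10855 →hi
  mid=-2.57313 |R|=1.10208 →lo
  mid=-2.15937 |R|=0.50608 →hi
  mid=-2.36625 |R|=0.77484 →hi
  mid=-2.46969 |R|=0.93060 →hi
  mid=-2.52141 |R|=1.01430 →lo
  mid=-2.49555 |R|=0.97195 →hi
  mid=-2.50848 |R|=0.99300 →hi
  ...
  [-2.51293,-2.51272] ⇒ x*=-2.5127
Stable set (-2.5127, 0).

(-2.5127,0); λ=-11 ⇒ h* = 0.2284.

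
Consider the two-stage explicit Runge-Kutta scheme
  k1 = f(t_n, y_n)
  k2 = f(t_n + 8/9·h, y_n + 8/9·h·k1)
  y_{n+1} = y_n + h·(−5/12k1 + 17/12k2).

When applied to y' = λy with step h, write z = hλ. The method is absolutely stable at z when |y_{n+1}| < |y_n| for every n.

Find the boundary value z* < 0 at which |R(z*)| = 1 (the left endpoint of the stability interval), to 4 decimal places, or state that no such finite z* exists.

z* = -0.7941.

Set f=λy, z=hλ:
  k1=λy_n ⇒ h·k1=z·y_n;  k2=λ(1+8/9z)y_n ⇒ h·k2=z(1+8/9z)y_n
  y_{n+1}/y_n = 1 − 5/12z + 17/12z(1+8/9z) = 1 + z + 34/27z²
  ⇒ R(z) = 1 + z + 34/27z².

Need |R(x)|<1, x<0.
x=-0.64: |R|=0.8758
R=1: x+34/27x²=0 ⇒ x=−27/34=-0.7941; min R=1−1/(4·34/27)=0.8015>−1
Confirm numerically:
  x=-0.740: |R|=0.94957 <1
  x=-0.594: |R|=0.85031 <1
  x=-0.515: |R|=0.81899 <1
  x=-0.318: |R|=0.80934 <1
  x=-1.165: |R|=1.54410 >1
  x=-1.006: |R|=1.26842 >1
Interval (-0.7941, 0).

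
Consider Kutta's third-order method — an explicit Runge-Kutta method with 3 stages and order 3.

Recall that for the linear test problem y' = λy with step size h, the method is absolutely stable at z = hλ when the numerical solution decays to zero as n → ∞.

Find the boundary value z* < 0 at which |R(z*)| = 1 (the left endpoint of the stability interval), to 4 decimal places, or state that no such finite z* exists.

z* = -2.5127.

On y'=λy, z=hλ:
  order 3, 3-stage ⇒ R(z)=1+z+z^2/2+z^3/6
  (e.g. R(-1.33)=0.16234, |R|=0.16234)

Boundary: |R(x)|=1, x<0.
x=-1.33: |R|=0.1623
|R(-2.77)|=1.4759 |R(-2.54)|=1.0454 |R(-1.68)|=0.0591
Bisect:
  x_lo=-3.2487 |R|=2.6861  x_hi=-0.0783 |R|=0.9247
  mid=-1.66348 |R|=0.04708 →hi
  mid=-2.45607 |R|=0.90921 →hi
  mid=-2.85237 |R|=1.65218 →lo
  mid=-2.65422 |R|=1.24822 →lo
  mid=-2.55514 |R|=1.07109 →lo
  mid=-2.50561 |R|=0.98830 →hi
  mid=-2.53038 |R|=1.02922 →lo
  mid=-2.51799 |R|=1.00865 →lo
  mid=-2.51180 |R|=0.99845 →hi
  mid=-2.51490 |R|=1.00354 →lo
  ...
  [-2.51277,-2.51257] ⇒ x*=-2.5127
Interval (-2.5127, 0).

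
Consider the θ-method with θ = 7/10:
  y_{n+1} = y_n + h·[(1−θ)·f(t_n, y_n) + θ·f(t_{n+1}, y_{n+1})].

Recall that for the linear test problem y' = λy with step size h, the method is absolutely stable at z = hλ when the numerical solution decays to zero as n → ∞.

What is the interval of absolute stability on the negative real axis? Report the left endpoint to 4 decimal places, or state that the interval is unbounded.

(−∞, 0) — no finite endpoint.

Set f=λy, z=hλ:
  y_{n+1} = y_n + z·[3/10·y_n + 7/10·y_{n+1}] ⇒ (1 − 7/10z)y_{n+1} = (1 + 3/10z)y_n
  R(z) = (1 + 3/10z)/(1 − 7/10z).

Need |R(x)|<1, x<0.
x=-1.64: |R|=0.2365
x=-2: |R|=0.1667
x=-10: |R|=0.2500
x=-100: |R|=0.4085
θ=7/10≥1/2 ⇒ |1+3/10x|<|1−7/10x| ∀x<0 ⇒ stable on all of ℝ⁻.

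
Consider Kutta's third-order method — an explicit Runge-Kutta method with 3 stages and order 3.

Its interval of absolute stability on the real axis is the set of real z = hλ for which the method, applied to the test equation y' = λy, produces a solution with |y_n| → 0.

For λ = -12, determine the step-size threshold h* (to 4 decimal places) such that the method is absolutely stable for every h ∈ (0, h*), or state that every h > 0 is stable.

Test eqn y'=λy, z=hλ:
  order 3, 3-stage ⇒ R(z)=1+z+z^2/2+z^3/6
  (e.g. R(-0.93)=0.36839, |R|=0.36839)

Find x<0 with |R(x)|<1.
x=-0.93: |R|=0.3684
|R(-2.22)|=0.5793 |R(-2.11)|=0.4496 |R(-1.99)|=0.3234
Bisect:
  x_lo=-2.9172 |R|=1.7998  x_hi=-0.0607 |R|=0.9411
  mid=-1.48898 |R|=0.06936 →hi
  mid=-2.20310 |R|=0.55845 →hi
  mid=-2.56016 |R|=1.07968 →lo
  mid=-2.38163 |R|=0.79705 →hi
  mid=-2.47089 |R|=0.93250 →hi
  mid=-2.51553 |R|=1.00458 →lo
  mid=-2.49321 |R|=0.96817 →hi
  ...
  [-2.51291,-2.51274] ⇒ x*=-2.5127
So |R|<1 on (-2.5127, 0).

(-2.5127,0); λ=-12 ⇒ h* = 0.2094.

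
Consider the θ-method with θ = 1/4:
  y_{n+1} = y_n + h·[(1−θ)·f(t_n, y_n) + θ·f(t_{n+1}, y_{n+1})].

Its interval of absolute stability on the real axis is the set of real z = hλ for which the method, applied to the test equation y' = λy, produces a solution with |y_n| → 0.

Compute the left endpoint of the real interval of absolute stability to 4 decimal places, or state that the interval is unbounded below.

With y'=λy (z=hλ):
  y_{n+1} = y_n + z·[3/4·y_n + 1/4·y_{n+1}] ⇒ (1 − 1/4z)y_{n+1} = (1 + 3/4z)y_n
  so R(z) = (1 + 3/4z)/(1 − 1/4z).

Find x<0 with |R(x)|<1.
x=-0.8: |R|=0.3333
R=−1: 1+3/4x = −1+1/4x ⇒ -1/2x=2 ⇒ x=2/(-1/2)=-4.0000
Confirm numerically:
  x=-3.637: |R|=0.90494 <1
  x=-2.960: |R|=0.70115 <1
  x=-2.619: |R|=0.58272 <1
  x=-4.479: |R|=1.11299 >1
  x=-4.353: |R|=1.08452 >1
Interval (-4.0000, 0).

z* = -4.0000.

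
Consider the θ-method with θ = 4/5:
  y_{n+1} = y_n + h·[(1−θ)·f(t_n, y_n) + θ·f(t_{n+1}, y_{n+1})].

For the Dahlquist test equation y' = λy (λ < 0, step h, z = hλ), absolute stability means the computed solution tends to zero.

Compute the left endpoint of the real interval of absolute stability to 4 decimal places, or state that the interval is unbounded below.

Set f=λy, z=hλ:
  y_{n+1} = y_n + z·[1/5·y_n + 4/5·y_{n+1}] ⇒ (1 − 4/5z)y_{n+1} = (1 + 1/5z)y_n
  ⇒ R(z) = (1 + 1/5z)/(1 − 4/5z).

Boundary: |R(x)|=1, x<0.
x=-0.73: |R|=0.5391
x=-2: |R|=0.2308
x=-10: |R|=0.1111
x=-100: |R|=0.2346
θ=4/5≥1/2 ⇒ |1+1/5x|<|1−4/5x| ∀x<0 ⇒ stable on all of ℝ⁻.

interval (−∞, 0).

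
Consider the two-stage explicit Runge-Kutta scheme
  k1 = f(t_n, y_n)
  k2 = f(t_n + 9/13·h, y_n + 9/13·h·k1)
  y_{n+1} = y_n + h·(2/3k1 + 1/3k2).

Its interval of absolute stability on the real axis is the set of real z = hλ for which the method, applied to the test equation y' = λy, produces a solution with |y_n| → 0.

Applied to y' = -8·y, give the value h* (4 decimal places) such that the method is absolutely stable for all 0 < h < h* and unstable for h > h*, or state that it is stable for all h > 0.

Test eqn y'=λy, z=hλ:
  k1=λy_n ⇒ h·k1=z·y_n;  k2=λ(1+9/13z)y_n ⇒ h·k2=z(1+9/13z)y_n
  y_{n+1}/y_n = 1 + 2/3z + 1/3z(1+9/13z) = 1 + z + 3/13z²
  so R(z) = 1 + z + 3/13z².

Need |R(x)|<1, x<0.
x=-1.59: |R|=0.0066
R=1: x+3/13x²=0 ⇒ x=−13/3=-4.3333; min R=1−1/(4·3/13)=-0.0833>−1
Confirm numerically:
  x=-3.862: |R|=0.57993 <1
  x=-2.706: |R|=0.01621 <1
  x=-1.791: |R|=0.05077 <1
  x=-1.788: |R|=0.05024 <1
  x=-4.889: |R|=1.62692 >1
  x=-4.711: |R|=1.41058 >1
Interval (-4.3333, 0).

(-4.3333,0); λ=-8 ⇒ h* = (13/3)/8 = 0.5417.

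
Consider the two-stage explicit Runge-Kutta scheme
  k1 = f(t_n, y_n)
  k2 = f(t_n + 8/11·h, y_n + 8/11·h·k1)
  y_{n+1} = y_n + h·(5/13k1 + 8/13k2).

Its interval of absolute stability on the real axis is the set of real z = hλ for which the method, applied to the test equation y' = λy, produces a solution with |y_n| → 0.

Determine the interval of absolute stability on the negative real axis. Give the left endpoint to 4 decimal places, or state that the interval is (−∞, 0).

Test eqn y'=λy, z=hλ:
  k1=λy_n ⇒ h·k1=z·y_n;  k2=λ(1+8/11z)y_n ⇒ h·k2=z(1+8/11z)y_n
  y_{n+1}/y_n = 1 + 5/13z + 8/13z(1+8/11z) = 1 + z + 64/143z²
  Hence R(z) = 1 + z + 64/143z².

Find x<0 with |R(x)|<1.
x=-0.81: |R|=0.4836
R=1: x+64/143x²=0 ⇒ x=−143/64=-2.2344; min R=1−1/(4·64/143)=0.4414>−1
Confirm numerically:
  x=-1.475: |R|=0.49871 <1
  x=-1.440: |R|=0.48804 <1
  x=-1.416: |R|=0.48137 <1
  x=-2.491: |R|=1.28610 >1
  x=-2.387: |R|=1.16305 >1
  x=-2.280: |R|=1.04656 >1
Stable set (-2.2344, 0).

z∈(-2.2344,0).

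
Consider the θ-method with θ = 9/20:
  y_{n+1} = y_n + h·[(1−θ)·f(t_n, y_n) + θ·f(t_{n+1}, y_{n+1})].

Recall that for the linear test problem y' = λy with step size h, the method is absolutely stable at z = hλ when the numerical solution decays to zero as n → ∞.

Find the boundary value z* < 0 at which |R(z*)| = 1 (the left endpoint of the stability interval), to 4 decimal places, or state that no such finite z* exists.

On y'=λy, z=hλ:
  y_{n+1} = y_n + z·[11/20·y_n + 9/20·y_{n+1}] ⇒ (1 − 9/20z)y_{n+1} = (1 + 11/20z)y_n
  ⇒ R(z) = (1 + 11/20z)/(1 − 9/20z).

Boundary: |R(x)|=1, x<0.
x=-1.7: |R|=0.0368
R=−1: 1+11/20x = −1+9/20x ⇒ -1/10x=2 ⇒ x=2/(-1/10)=-20.0000
Confirm numerically:
  x=-11.476: |R|=0.86172 <1
  x=-9.622: |R|=0.80529 <1
  x=-9.105: |R|=0.78626 <1
  x=-8.939: |R|=0.77977 <1
  x=-20.587: |R|=1.00572 >1
  x=-20.434: |R|=1.00426 >1
  x=-20.316: |R|=1.00312 >1
Interval (-20.0000, 0).

left endpoint -20.0000.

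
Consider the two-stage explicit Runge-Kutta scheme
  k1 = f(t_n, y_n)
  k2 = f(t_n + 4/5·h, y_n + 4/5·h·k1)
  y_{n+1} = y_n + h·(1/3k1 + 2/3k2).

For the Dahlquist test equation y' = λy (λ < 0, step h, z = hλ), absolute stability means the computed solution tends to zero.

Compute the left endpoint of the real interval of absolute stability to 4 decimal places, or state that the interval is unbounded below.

left endpoint -1.8750.

With y'=λy (z=hλ):
  k1=λy_n ⇒ h·k1=z·y_n;  k2=λ(1+4/5z)y_n ⇒ h·k2=z(1+4/5z)y_n
  y_{n+1}/y_n = 1 + 1/3z + 2/3z(1+4/5z) = 1 + z + 8/15z²
  ⇒ R(z) = 1 + z + 8/15z².

Find x<0 with |R(x)|<1.
x=-0.77: |R|=0.5462
R=1: x+8/15x²=0 ⇒ x=−15/8=-1.8750; min R=1−1/(4·8/15)=0.5312>−1
Confirm numerically:
  x=-1.350: |R|=0.62200 <1
  x=-1.217: |R|=0.57291 <1
  x=-0.954: |R|=0.53140 <1
  x=-0.808: |R|=0.54019 <1
  x=-2.146: |R|=1.31017 >1
  x=-1.938: |R|=1.06512 >1
Stable set (-1.8750, 0).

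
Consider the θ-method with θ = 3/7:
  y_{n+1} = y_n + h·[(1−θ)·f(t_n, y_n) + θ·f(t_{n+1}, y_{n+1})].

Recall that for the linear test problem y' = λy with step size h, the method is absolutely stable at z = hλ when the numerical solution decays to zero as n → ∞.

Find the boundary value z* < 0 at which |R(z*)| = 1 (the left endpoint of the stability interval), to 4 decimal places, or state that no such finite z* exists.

left endpoint -14.0000.

With y'=λy (z=hλ):
  y_{n+1} = y_n + z·[4/7·y_n + 3/7·y_{n+1}] ⇒ (1 − 3/7z)y_{n+1} = (1 + 4/7z)y_n
  R(z) = (1 + 4/7z)/(1 − 3/7z).

Boundary: |R(x)|=1, x<0.
x=-0.95: |R|=0.3249
R=−1: 1+4/7x = −1+3/7x ⇒ -1/7x=2 ⇒ x=2/(-1/7)=-14.0000
Confirm numerically:
  x=-10.069: |R|=0.89435 <1
  x=-7.940: |R|=0.80337 <1
  x=-7.163: |R|=0.76001 <1
  x=-6.644: |R|=0.72687 <1
  x=-14.366: |R|=1.00731 >1
  x=-14.193: |R|=1.00389 >1
So |R|<1 on (-14.0000, 0).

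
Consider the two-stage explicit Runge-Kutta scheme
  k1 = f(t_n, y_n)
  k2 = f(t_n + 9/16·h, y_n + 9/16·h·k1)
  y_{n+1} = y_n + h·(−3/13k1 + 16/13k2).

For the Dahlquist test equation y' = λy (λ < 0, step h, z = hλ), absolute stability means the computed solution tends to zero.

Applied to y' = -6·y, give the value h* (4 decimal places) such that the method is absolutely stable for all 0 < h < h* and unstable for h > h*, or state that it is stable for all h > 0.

Set f=λy, z=hλ:
  k1=λy_n ⇒ h·k1=z·y_n;  k2=λ(1+9/16z)y_n ⇒ h·k2=z(1+9/16z)y_n
  y_{n+1}/y_n = 1 − 3/13z + 16/13z(1+9/16z) = 1 + z + 9/13z²
  R(z) = 1 + z + 9/13z².

Find x<0 with |R(x)|<1.
x=-1.42: |R|=0.9760
R=1: x+9/13x²=0 ⇒ x=−13/9=-1.4444; min R=1−1/(4·9/13)=0.6389>−1
Confirm numerically:
  x=-1.200: |R|=0.79692 <1
  x=-0.745: |R|=0.63925 <1
  x=-0.685: |R|=0.63985 <1
  x=-0.583: |R|=0.65231 <1
  x=-1.921: |R|=1.63378 >1
  x=-1.770: |R|=1.39893 >1
  x=-1.716: |R|=1.32261 >1
Interval (-1.4444, 0).

(-1.4444,0); λ=-6 ⇒ h* = (13/9)/6 = 0.2407.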